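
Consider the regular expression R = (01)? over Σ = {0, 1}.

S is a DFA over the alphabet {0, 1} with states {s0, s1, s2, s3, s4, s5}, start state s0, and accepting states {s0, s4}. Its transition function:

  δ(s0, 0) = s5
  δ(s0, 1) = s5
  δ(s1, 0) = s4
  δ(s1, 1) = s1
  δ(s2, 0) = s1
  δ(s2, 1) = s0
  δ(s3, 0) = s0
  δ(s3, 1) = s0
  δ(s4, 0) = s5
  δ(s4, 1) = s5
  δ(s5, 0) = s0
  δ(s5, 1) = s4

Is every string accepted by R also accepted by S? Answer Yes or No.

Converting the expression R to a DFA (subset construction, then merging equivalent states) gives the minimal DFA with states {r0, r1, r2, r3}, start state r0, accepting states {r0, r3} and transitions r0: 0→r1, 1→r2; r1: 0→r2, 1→r3; r2: 0→r2, 1→r2; r3: 0→r2, 1→r2.
Exploring the product automaton R × S from the start pair (r0, s0), following both machines on each input symbol, reaches 6 state pairs: (r0, s0), (r1, s5), (r2, s5), (r2, s0), (r3, s4), (r2, s4).
R accepts in {r0, r3} and S accepts in {s0, s4}. The reachable pairs whose R-component is accepting are (r0, s0), (r3, s4); in each of them the S-component is accepting too, so the product for L(R) \ L(S) (R-component accepting, S-component rejecting) has no reachable accepting pair and the difference is empty.
Hence every string in L(R) is also in L(S).

Yes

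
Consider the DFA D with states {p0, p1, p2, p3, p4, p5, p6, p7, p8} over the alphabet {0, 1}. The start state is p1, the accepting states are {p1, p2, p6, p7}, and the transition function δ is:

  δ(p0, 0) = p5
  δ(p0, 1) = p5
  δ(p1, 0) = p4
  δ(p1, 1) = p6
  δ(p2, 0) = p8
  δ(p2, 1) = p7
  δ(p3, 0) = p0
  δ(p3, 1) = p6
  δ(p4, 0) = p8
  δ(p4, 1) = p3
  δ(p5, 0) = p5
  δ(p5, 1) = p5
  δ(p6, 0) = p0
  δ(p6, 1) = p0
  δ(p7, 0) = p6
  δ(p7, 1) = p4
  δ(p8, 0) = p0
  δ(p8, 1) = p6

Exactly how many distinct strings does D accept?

4

The useful subgraph on states {p1, p3, p4, p6, p8} is acyclic, so L(D) is finite; the longest accepting path visits 4 useful states, giving maximum string length 3.
Counting accepting paths from p1 by length: 1 of length 0, 1 of length 1, 2 of length 3. Total 4.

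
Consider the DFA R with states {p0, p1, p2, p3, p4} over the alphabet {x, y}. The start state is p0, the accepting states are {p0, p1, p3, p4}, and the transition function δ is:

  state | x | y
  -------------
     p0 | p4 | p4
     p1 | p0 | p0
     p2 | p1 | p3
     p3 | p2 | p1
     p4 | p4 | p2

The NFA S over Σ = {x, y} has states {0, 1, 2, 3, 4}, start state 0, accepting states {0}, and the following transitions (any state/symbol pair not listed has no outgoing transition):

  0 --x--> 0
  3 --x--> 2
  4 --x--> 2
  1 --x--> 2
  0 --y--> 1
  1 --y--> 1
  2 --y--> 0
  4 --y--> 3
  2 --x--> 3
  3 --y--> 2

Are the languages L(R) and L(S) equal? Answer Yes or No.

No

The string y is accepted by R but rejected by S.
So L(R) ≠ L(S).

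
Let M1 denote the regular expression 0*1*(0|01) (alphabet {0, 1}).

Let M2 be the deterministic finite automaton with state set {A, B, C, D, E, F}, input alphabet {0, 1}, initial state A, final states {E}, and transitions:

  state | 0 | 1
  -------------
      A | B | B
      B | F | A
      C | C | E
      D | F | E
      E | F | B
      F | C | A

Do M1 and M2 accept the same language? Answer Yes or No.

No

The string 0 is accepted by M1 but rejected by M2.
So L(M1) ≠ L(M2).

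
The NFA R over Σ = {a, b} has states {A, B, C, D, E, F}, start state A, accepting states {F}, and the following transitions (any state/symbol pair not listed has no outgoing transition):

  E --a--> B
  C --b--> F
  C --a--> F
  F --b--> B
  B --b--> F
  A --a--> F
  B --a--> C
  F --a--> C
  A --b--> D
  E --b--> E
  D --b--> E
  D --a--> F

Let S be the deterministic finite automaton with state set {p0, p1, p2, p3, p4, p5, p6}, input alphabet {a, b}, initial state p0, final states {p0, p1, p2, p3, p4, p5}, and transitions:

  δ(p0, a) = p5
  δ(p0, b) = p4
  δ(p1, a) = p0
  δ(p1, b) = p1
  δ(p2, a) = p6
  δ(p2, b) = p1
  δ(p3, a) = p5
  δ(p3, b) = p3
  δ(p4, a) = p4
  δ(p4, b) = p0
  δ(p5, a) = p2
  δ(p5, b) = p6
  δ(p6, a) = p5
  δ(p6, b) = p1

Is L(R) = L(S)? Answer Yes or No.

No

The string aaa is accepted by R but rejected by S.
So L(R) ≠ L(S).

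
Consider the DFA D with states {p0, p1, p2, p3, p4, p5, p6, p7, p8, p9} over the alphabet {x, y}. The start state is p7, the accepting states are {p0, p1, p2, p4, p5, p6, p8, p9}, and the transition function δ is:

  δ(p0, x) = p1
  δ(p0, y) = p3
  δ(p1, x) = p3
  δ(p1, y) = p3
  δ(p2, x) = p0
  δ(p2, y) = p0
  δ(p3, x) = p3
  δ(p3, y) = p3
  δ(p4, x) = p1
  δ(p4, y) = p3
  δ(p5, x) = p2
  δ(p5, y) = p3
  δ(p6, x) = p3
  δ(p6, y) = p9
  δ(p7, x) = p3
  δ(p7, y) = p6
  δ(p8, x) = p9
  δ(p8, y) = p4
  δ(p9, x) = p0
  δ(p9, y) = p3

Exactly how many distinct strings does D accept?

The useful subgraph on states {p0, p1, p6, p7, p9} is acyclic, so L(D) is finite; the longest accepting path visits 5 useful states, giving maximum string length 4.
Counting accepting paths from p7 by length: 1 of length 1, 1 of length 2, 1 of length 3, 1 of length 4. Total 4.

4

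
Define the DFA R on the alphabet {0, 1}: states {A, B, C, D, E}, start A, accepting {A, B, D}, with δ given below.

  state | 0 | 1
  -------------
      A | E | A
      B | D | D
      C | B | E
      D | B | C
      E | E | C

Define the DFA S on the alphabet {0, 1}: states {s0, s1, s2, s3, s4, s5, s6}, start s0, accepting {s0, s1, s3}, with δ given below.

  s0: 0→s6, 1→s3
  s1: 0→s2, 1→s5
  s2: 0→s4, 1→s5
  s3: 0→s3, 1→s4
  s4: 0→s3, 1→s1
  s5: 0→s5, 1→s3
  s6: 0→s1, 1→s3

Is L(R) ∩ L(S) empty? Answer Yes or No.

No

The empty string ε is accepted by both R and S.
Hence L(R) ∩ L(S) ≠ ∅.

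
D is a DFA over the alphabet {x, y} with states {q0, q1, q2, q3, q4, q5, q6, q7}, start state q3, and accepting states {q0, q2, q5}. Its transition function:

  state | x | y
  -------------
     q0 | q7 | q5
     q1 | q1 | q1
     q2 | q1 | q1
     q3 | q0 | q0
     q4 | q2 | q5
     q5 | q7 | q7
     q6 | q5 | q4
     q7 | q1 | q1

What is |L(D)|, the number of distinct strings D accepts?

The useful subgraph on states {q0, q3, q5} is acyclic, so L(D) is finite; the longest accepting path visits 3 useful states, giving maximum string length 2.
Counting accepting paths from q3 by length: 2 of length 1, 2 of length 2. Total 4.

4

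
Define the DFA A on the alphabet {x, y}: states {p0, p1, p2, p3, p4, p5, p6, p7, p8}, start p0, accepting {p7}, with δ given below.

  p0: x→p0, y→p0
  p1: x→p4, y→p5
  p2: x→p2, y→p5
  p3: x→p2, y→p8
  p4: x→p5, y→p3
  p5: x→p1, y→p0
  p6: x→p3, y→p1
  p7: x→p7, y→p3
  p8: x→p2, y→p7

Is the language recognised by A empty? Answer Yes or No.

Yes

The states reachable from the start state are {p0}.
None of the accepting states {p7} is reachable, so no string is accepted and L(A) = ∅.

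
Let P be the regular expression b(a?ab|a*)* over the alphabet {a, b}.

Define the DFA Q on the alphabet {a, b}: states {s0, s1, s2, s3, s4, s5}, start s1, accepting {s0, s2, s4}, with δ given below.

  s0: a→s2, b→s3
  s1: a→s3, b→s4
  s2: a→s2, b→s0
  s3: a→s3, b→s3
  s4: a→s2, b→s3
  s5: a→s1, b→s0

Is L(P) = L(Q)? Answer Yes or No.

Converting the expression P to a DFA (subset construction, then merging equivalent states) gives the minimal DFA with states {p0, p1, p2, p3}, start state p0, accepting states {p2, p3} and transitions p0: a→p1, b→p2; p1: a→p1, b→p1; p2: a→p3, b→p1; p3: a→p3, b→p2.
Exploring the product automaton P × Q from the start pair (p0, s1), following both machines on each input symbol, reaches 5 state pairs: (p0, s1), (p1, s3), (p2, s4), (p3, s2), (p2, s0).
P accepts in {p2, p3} and Q accepts in {s0, s2, s4}. In every reachable pair the two components are either both accepting — (p2, s4), (p3, s2), (p2, s0) — or both non-accepting, so no string is accepted by exactly one of the machines: L(P) \ L(Q) and L(Q) \ L(P) are both empty.
Hence every string is accepted by P iff it is accepted by Q, and the two languages coincide.

Yes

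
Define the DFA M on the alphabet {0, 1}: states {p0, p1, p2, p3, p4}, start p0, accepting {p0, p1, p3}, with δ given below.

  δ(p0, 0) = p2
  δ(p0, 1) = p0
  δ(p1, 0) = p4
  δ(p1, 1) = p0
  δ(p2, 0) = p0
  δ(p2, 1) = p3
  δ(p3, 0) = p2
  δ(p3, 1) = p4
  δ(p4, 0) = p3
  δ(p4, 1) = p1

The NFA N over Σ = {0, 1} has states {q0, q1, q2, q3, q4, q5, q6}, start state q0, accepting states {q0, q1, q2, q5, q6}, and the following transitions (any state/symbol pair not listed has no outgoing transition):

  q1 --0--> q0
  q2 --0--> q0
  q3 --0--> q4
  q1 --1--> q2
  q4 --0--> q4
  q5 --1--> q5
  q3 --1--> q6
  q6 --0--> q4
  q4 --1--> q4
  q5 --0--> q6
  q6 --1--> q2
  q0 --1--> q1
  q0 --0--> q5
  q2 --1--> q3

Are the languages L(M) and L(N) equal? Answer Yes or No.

No

The string 111 is accepted by M but rejected by N.
So L(M) ≠ L(N).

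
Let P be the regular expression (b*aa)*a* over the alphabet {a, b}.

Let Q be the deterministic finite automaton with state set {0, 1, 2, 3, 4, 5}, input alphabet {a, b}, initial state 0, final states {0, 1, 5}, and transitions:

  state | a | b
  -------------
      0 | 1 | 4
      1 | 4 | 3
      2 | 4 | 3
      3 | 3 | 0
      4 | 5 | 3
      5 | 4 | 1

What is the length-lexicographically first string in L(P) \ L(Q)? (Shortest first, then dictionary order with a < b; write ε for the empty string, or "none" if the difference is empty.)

The string aa is accepted by P but not by Q.
No shorter string lies in the difference, and aa is the lexicographically first length-2 string in L(P) \ L(Q).

aa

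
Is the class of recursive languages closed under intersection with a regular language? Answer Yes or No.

A regular language is decidable (simulate its DFA), so run that check and the decider for L and accept iff both accept; everything halts.
So the recursive languages are closed under intersection with a regular language.

Yes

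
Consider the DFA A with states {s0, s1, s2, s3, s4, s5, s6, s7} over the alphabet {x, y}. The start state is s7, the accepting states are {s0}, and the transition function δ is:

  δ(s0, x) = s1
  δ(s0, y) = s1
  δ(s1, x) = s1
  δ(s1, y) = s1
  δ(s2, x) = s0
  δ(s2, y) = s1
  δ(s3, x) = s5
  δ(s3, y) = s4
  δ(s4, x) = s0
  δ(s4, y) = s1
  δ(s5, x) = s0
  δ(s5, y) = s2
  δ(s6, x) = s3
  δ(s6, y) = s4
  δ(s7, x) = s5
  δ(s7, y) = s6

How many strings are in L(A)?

The useful subgraph on states {s0, s2, s3, s4, s5, s6, s7} is acyclic, so L(A) is finite; the longest accepting path visits 6 useful states, giving maximum string length 5.
Counting accepting paths from s7 by length: 1 of length 2, 2 of length 3, 2 of length 4, 1 of length 5. Total 6.

6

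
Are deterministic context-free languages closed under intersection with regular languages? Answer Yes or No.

Run the DPDA and a DFA for the regular language in lock-step (product of the two finite controls, one shared stack, the DFA component advancing only on genuine input moves); the result is still deterministic and accepts when both components accept.
So the deterministic context-free languages are closed under intersection with a regular language.

Yes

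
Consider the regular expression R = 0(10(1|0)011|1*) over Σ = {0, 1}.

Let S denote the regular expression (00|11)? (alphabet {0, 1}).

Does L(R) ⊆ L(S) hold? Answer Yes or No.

The string 0 is in L(R) but not in L(S).
So L(R) ⊄ L(S).

No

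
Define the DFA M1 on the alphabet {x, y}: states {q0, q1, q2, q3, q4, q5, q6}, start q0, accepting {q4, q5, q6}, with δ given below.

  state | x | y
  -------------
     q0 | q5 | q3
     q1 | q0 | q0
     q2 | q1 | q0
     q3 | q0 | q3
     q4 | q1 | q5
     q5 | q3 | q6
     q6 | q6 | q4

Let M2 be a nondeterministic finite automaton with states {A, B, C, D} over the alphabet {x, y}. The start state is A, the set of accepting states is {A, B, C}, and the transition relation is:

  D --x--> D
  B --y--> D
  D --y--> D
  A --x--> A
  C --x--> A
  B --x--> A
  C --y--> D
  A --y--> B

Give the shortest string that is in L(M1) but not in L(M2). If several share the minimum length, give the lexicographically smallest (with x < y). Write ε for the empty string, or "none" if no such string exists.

The string xyy is accepted by M1 but not by M2.
No shorter string lies in the difference, and xyy is the lexicographically first length-3 string in L(M1) \ L(M2).

xyy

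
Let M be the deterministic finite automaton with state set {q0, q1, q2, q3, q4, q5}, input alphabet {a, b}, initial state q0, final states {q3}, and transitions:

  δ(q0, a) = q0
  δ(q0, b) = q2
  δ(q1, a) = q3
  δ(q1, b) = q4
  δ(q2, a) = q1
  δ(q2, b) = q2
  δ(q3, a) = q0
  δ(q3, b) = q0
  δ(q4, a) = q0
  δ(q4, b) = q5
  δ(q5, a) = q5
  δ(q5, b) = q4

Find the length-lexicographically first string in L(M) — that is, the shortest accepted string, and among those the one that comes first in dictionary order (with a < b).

A breadth-first search from q0 reaches an accepting state first via the path q0 → q2 → q1 → q3 on input baa.
No string of length < 3 is accepted (BFS exhausts all shorter strings without reaching an accepting state), and baa is the lexicographically least accepting string of length 3.

baa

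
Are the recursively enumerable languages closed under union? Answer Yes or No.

Yes

Simulate recognisers for L₁ and L₂ in parallel, alternating one step of each, and accept as soon as either accepts.
So the recursively enumerable languages are closed under union.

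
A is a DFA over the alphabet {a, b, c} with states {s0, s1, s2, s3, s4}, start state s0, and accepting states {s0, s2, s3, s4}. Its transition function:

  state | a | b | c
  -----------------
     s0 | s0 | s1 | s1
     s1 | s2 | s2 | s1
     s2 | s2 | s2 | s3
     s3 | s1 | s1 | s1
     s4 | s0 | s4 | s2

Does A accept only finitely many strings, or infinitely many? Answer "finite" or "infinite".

State s0 is reachable from the start and can reach an accepting state, and it lies on the cycle s0 → s0.
Traversing that cycle any number of times yields accepted strings of unbounded length, so the language is infinite.

infinite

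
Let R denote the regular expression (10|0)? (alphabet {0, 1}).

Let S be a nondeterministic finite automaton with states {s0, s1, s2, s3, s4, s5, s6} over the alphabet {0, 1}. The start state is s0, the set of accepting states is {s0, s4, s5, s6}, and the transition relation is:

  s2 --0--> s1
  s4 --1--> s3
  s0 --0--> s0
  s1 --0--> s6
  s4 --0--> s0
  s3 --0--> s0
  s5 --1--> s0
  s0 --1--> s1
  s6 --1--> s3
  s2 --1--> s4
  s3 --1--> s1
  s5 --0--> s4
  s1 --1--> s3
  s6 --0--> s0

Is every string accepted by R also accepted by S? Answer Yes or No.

Yes

Converting the expression R to a DFA (subset construction, then merging equivalent states) gives the minimal DFA with states {r0, r1, r2, r3}, start state r0, accepting states {r0, r1} and transitions r0: 0→r1, 1→r2; r1: 0→r3, 1→r3; r2: 0→r1, 1→r3; r3: 0→r3, 1→r3.
Exploring the product automaton R × S from the start pair (r0, s0), following both machines on each input symbol, reaches 8 state pairs: (r0, s0), (r1, s0), (r2, s1), (r3, s0), (r3, s1), (r1, s6), (r3, s3), (r3, s6).
R accepts in {r0, r1} and S accepts in {s0, s4, s5, s6}. The reachable pairs whose R-component is accepting are (r0, s0), (r1, s0), (r1, s6); in each of them the S-component is accepting too, so the product for L(R) \ L(S) (R-component accepting, S-component rejecting) has no reachable accepting pair and the difference is empty.
Hence every string in L(R) is also in L(S).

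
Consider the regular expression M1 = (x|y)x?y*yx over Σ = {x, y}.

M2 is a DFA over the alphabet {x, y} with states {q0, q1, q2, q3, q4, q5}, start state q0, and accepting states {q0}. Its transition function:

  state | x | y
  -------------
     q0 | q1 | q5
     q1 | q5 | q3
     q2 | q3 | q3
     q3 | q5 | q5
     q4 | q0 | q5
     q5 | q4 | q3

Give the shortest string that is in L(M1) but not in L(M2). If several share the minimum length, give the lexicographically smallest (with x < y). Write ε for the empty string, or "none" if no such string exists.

xyx

The string xyx is accepted by M1 but not by M2.
No shorter string lies in the difference, and xyx is the lexicographically first length-3 string in L(M1) \ L(M2).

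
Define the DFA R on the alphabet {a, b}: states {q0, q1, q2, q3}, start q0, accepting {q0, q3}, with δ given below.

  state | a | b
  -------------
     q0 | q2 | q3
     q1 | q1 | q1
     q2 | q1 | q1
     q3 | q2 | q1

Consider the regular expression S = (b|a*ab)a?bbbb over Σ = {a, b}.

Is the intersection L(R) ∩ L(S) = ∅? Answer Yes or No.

Yes

Converting the expression S to a DFA (subset construction, then merging equivalent states) gives the minimal DFA with states {s0, s1, s2, s3, s4, s5, s6, s7}, start state s0, accepting states {s7} and transitions s0: a→s0, b→s1; s1: a→s2, b→s3; s2: a→s4, b→s3; s3: a→s4, b→s5; s4: a→s4, b→s4; s5: a→s4, b→s6; s6: a→s4, b→s7; s7: a→s4, b→s4.
Exploring the product automaton R × S from the start pair (q0, s0), following both machines on each input symbol, reaches 12 state pairs: (q0, s0), (q2, s0), (q3, s1), (q1, s0), (q1, s1), (q2, s2), (q1, s3), (q1, s2), (q1, s4), (q1, s5), (q1, s6), (q1, s7).
R accepts in {q0, q3} and S accepts in {s7}; no reachable pair has both components accepting, so no string drives both machines to acceptance simultaneously and L(R) ∩ L(S) = ∅.
So no string is accepted by both, and the intersection is empty.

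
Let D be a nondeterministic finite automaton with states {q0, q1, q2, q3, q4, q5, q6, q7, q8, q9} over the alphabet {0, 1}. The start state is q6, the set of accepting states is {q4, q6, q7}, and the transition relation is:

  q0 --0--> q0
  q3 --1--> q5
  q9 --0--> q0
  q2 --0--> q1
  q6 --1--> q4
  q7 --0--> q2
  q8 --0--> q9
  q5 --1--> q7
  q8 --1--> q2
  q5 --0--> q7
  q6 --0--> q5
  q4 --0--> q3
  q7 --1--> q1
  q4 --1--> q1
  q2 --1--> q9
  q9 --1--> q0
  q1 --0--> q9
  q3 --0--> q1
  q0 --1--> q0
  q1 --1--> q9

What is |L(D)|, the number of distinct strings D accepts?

6

The useful subgraph on states {q3, q4, q5, q6, q7} is acyclic, so L(D) is finite; the longest accepting path visits 5 useful states, giving maximum string length 4.
Counting accepting paths from q6 by length: 1 of length 0, 1 of length 1, 2 of length 2, 2 of length 4. Total 6.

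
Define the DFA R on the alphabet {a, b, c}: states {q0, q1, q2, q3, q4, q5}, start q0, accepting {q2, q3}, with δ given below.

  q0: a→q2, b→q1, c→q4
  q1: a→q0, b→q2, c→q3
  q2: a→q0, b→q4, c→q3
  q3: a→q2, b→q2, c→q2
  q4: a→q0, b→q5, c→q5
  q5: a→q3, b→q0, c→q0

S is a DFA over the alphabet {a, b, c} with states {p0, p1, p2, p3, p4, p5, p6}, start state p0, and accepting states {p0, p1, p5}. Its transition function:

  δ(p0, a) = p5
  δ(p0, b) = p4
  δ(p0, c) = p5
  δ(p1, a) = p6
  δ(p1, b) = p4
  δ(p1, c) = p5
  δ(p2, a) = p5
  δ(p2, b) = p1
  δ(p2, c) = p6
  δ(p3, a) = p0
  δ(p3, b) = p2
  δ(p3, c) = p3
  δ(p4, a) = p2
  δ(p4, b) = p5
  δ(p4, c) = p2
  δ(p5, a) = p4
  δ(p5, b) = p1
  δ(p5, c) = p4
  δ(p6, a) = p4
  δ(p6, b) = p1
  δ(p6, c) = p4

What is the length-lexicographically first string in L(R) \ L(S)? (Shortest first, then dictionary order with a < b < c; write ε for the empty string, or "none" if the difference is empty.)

ac

The string ac is accepted by R but not by S.
No shorter string lies in the difference, and ac is the lexicographically first length-2 string in L(R) \ L(S).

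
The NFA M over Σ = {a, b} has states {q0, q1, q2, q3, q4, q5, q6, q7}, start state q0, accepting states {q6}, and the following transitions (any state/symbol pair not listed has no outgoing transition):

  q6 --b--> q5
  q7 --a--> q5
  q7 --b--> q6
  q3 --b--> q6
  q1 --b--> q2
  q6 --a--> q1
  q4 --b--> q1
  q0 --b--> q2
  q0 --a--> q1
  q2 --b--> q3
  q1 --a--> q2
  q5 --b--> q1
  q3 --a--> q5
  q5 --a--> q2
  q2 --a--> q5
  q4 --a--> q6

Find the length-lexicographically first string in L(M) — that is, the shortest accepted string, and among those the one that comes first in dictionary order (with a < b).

A breadth-first search from q0 reaches an accepting state first via the path q0 → q2 → q3 → q6 on input bbb.
No string of length < 3 is accepted (BFS exhausts all shorter strings without reaching an accepting state), and bbb is the lexicographically least accepting string of length 3.

bbb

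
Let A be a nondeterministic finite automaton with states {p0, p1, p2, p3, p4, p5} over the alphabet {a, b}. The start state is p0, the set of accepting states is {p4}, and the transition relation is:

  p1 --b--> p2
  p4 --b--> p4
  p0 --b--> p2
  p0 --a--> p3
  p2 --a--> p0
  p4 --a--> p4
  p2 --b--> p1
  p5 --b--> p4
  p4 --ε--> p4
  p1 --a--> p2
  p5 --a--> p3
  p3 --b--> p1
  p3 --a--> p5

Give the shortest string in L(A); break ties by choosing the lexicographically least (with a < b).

aab

A breadth-first search from p0 reaches an accepting state first via the path p0 → p3 → p5 → p4 on input aab.
No string of length < 3 is accepted (BFS exhausts all shorter strings without reaching an accepting state), and aab is the lexicographically least accepting string of length 3.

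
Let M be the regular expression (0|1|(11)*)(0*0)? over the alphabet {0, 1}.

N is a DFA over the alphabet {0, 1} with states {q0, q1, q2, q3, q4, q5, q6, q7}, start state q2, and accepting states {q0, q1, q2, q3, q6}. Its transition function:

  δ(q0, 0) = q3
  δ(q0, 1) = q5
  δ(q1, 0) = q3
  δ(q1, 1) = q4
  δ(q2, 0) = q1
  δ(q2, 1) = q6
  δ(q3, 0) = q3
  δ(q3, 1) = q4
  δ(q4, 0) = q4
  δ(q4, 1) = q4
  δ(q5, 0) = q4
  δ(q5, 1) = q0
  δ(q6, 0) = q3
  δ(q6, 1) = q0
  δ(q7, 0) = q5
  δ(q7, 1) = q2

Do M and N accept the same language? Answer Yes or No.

Converting the expression M to a DFA (subset construction, then merging equivalent states) gives the minimal DFA with states {m0, m1, m2, m3, m4, m5}, start state m0, accepting states {m0, m1, m2, m4} and transitions m0: 0→m1, 1→m2; m1: 0→m1, 1→m3; m2: 0→m1, 1→m4; m3: 0→m3, 1→m3; m4: 0→m1, 1→m5; m5: 0→m3, 1→m4.
Exploring the product automaton M × N from the start pair (m0, q2), following both machines on each input symbol, reaches 7 state pairs: (m0, q2), (m1, q1), (m2, q6), (m1, q3), (m3, q4), (m4, q0), (m5, q5).
M accepts in {m0, m1, m2, m4} and N accepts in {q0, q1, q2, q3, q6}. In every reachable pair the two components are either both accepting — (m0, q2), (m1, q1), (m2, q6), (m1, q3), (m4, q0) — or both non-accepting, so no string is accepted by exactly one of the machines: L(M) \ L(N) and L(N) \ L(M) are both empty.
Hence every string is accepted by M iff it is accepted by N, and the two languages coincide.

Yes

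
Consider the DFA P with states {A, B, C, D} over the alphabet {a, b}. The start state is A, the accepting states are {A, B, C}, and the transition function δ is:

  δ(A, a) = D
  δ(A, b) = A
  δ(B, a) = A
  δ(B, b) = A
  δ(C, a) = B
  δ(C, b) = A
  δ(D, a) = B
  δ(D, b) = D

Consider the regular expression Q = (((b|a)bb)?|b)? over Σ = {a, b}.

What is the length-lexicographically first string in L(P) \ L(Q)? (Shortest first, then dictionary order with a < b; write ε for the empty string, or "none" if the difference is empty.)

The string aa is accepted by P but not by Q.
No shorter string lies in the difference, and aa is the lexicographically first length-2 string in L(P) \ L(Q).

aa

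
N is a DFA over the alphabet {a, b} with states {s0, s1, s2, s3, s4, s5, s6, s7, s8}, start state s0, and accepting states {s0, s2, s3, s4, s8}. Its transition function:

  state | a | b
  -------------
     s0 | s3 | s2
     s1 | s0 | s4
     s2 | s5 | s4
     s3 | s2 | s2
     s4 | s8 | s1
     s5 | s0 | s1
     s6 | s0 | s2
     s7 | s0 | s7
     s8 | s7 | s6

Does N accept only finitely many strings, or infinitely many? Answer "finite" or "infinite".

State s0 is reachable from the start and can reach an accepting state, and it lies on the cycle s0 → s2 → s4 → s8 → s6 → s0.
Traversing that cycle any number of times yields accepted strings of unbounded length, so the language is infinite.

infinite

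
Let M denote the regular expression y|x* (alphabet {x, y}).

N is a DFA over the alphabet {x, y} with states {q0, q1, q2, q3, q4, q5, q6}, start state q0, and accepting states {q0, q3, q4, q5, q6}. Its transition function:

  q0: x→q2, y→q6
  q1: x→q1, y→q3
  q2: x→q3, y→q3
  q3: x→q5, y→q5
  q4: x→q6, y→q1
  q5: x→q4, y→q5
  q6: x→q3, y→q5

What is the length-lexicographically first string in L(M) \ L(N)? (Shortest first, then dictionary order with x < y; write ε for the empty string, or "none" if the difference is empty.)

x

The string x is accepted by M but not by N.
No shorter string lies in the difference, and x is the lexicographically first length-1 string in L(M) \ L(N).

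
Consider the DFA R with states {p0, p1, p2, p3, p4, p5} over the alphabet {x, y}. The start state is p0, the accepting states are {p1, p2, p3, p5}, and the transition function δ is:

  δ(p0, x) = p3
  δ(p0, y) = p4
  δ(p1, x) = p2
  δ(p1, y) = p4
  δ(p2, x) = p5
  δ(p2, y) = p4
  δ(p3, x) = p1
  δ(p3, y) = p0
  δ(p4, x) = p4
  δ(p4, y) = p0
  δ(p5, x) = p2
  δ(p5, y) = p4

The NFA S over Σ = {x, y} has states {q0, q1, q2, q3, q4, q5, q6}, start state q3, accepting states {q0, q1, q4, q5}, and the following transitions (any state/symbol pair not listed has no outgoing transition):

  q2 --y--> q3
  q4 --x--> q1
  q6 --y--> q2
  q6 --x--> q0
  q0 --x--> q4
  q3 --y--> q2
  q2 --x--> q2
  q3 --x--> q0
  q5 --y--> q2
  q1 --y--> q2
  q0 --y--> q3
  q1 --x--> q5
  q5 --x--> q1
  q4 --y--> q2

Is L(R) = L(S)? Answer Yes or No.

Yes

Exploring the product automaton R × S from the start pair (p0, q3), following both machines on each input symbol, reaches 6 state pairs: (p0, q3), (p3, q0), (p4, q2), (p1, q4), (p2, q1), (p5, q5).
R accepts in {p1, p2, p3, p5} and S accepts in {q0, q1, q4, q5}. In every reachable pair the two components are either both accepting — (p3, q0), (p1, q4), (p2, q1), (p5, q5) — or both non-accepting, so no string is accepted by exactly one of the machines: L(R) \ L(S) and L(S) \ L(R) are both empty.
Hence every string is accepted by R iff it is accepted by S, and the two languages coincide.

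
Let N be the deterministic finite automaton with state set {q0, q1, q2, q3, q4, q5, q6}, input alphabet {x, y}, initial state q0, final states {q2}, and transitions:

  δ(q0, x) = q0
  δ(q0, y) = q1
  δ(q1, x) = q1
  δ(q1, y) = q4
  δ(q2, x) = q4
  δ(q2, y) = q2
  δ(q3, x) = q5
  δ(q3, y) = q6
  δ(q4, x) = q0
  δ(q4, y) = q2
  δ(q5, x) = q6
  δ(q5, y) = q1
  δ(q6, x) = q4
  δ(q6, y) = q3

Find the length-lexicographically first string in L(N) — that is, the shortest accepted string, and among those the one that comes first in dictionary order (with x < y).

yyy

A breadth-first search from q0 reaches an accepting state first via the path q0 → q1 → q4 → q2 on input yyy.
No string of length < 3 is accepted (BFS exhausts all shorter strings without reaching an accepting state), and yyy is the lexicographically least accepting string of length 3.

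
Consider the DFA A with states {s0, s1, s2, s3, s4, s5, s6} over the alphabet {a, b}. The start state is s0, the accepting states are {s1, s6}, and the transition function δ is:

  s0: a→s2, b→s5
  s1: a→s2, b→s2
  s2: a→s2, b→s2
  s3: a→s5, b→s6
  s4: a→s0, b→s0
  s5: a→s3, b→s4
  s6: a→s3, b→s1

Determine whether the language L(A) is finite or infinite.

State s5 is reachable from the start and can reach an accepting state, and it lies on the cycle s5 → s3 → s5.
Traversing that cycle any number of times yields accepted strings of unbounded length, so the language is infinite.

infinite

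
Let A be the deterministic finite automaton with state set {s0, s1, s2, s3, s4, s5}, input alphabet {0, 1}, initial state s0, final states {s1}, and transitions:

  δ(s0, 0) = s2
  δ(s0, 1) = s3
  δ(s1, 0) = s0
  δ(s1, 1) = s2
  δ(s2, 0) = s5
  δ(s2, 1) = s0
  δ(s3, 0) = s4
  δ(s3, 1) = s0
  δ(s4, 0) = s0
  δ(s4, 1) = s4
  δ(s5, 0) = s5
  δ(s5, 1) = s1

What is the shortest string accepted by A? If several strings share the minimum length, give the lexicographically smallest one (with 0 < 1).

001

A breadth-first search from s0 reaches an accepting state first via the path s0 → s2 → s5 → s1 on input 001.
No string of length < 3 is accepted (BFS exhausts all shorter strings without reaching an accepting state), and 001 is the lexicographically least accepting string of length 3.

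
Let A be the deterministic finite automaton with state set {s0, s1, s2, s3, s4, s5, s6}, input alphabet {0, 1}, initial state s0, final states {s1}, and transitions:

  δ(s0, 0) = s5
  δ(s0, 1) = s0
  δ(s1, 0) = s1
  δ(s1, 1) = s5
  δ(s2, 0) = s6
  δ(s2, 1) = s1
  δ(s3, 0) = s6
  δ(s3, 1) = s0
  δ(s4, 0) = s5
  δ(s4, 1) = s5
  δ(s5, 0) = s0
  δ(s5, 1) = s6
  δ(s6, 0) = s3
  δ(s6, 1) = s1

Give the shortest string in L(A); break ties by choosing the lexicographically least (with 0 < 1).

011

A breadth-first search from s0 reaches an accepting state first via the path s0 → s5 → s6 → s1 on input 011.
No string of length < 3 is accepted (BFS exhausts all shorter strings without reaching an accepting state), and 011 is the lexicographically least accepting string of length 3.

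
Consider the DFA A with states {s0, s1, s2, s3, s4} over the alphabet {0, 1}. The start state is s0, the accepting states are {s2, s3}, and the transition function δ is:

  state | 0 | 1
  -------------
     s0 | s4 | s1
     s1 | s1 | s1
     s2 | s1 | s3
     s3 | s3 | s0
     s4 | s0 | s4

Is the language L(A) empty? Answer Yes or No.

Yes

The states reachable from the start state are {s0, s1, s4}.
None of the accepting states {s2, s3} is reachable, so no string is accepted and L(A) = ∅.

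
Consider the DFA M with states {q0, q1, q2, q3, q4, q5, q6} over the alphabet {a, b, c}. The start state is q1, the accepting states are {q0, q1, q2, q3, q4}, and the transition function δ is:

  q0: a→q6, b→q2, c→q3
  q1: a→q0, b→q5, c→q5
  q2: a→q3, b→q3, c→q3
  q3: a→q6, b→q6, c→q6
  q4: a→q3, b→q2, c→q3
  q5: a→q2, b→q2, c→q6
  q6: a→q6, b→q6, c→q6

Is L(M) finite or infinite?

finite

The useful states (reachable from q1 and able to reach an accepting state) are {q0, q1, q2, q3, q5}.
Restricted to these states the transition graph has no cycle, so every accepting path has bounded length and L is finite.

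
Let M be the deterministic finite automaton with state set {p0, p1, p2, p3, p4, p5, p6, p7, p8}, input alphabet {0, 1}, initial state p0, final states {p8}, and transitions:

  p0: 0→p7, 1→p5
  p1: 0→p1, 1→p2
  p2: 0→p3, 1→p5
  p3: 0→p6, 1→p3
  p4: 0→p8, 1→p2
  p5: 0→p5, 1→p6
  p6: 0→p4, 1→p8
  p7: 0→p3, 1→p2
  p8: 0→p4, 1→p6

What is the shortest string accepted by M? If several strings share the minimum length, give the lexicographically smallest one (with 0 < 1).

A breadth-first search from p0 reaches an accepting state first via the path p0 → p5 → p6 → p8 on input 111.
No string of length < 3 is accepted (BFS exhausts all shorter strings without reaching an accepting state), and 111 is the lexicographically least accepting string of length 3.

111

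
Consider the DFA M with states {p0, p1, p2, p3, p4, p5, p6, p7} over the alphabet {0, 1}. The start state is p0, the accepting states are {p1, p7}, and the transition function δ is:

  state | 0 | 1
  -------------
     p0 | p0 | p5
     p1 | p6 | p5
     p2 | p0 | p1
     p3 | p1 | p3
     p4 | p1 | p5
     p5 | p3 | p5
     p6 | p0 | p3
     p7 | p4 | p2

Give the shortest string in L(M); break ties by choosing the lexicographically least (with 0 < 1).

A breadth-first search from p0 reaches an accepting state first via the path p0 → p5 → p3 → p1 on input 100.
No string of length < 3 is accepted (BFS exhausts all shorter strings without reaching an accepting state), and 100 is the lexicographically least accepting string of length 3.

100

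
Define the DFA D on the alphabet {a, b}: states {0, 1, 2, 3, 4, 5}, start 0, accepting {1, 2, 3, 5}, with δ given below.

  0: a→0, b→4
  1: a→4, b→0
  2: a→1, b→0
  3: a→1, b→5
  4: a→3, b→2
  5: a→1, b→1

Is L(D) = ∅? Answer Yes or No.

No

The string ba is accepted: the run 0 → 4 → 3 ends in the accepting state 3.
Since at least one string is accepted, L(D) is not empty.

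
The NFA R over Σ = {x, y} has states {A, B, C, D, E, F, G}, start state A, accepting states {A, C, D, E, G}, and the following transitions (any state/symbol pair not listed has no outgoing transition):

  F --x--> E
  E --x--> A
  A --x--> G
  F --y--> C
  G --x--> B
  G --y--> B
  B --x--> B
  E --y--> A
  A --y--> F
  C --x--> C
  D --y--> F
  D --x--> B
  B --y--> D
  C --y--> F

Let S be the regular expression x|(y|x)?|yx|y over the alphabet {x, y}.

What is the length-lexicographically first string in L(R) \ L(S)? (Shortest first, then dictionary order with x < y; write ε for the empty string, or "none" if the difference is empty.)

The string yy is accepted by R but not by S.
No shorter string lies in the difference, and yy is the lexicographically first length-2 string in L(R) \ L(S).

yy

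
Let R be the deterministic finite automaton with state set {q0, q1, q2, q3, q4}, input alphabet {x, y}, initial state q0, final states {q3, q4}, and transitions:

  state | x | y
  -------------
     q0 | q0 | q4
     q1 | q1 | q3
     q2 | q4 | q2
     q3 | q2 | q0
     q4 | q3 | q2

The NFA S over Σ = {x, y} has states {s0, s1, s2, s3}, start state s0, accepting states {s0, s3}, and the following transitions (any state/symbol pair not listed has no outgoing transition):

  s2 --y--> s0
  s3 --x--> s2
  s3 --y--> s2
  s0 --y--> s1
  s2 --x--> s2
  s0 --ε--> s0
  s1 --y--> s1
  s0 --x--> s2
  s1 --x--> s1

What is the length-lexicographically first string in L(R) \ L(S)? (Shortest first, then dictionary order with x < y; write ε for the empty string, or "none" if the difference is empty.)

y

The string y is accepted by R but not by S.
No shorter string lies in the difference, and y is the lexicographically first length-1 string in L(R) \ L(S).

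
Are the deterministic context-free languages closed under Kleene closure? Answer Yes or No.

No

L = {c aⁿbⁿ : n≥0} ∪ {cc aⁿb²ⁿ : n≥0} is a DCFL (the number of leading c's fixes which ratio the DPDA checks), but L* is not. Every word of L starts with c, so in a factorisation of the string cc aⁱbʲ (i≥1) into words of L each factor begins at one of the two c's: either the whole string is a single word of L (forcing j = 2i), or it splits as c · (c aⁱbʲ) with c ∈ L (take n = 0) and c aⁱbʲ ∈ L (forcing j = i). Thus L* ∩ cca⁺b* = {cc aⁿbⁿ : n≥1} ∪ {cc aⁿb²ⁿ : n≥1}. A DPDA for L* would give one for this intersection with a regular set, and, started from its configuration after reading cc, one for {aⁿbⁿ : n≥1} ∪ {aⁿb²ⁿ : n≥1}, which no deterministic PDA accepts (a DPDA for it would have a single run on aⁿb²ⁿ, accepting after the prefix aⁿbⁿ and accepting again after n more b's; an ordinary PDA that simulates it on a's and b's and, at any moment when it is accepting, may switch to reading only a fresh letter d while feeding each d to the simulation as a b, would accept aⁱbʲdᵏ (k≥1) exactly when both aⁱbʲ and aⁱbʲ⁺ᵏ are in the language, i.e. its language intersected with the regular set a*b*d⁺ would be exactly {aⁿbⁿdⁿ : n≥1} — impossible, since context-free languages are closed under intersection with regular sets and {aⁿbⁿdⁿ} is not context-free). So L* is not a DCFL.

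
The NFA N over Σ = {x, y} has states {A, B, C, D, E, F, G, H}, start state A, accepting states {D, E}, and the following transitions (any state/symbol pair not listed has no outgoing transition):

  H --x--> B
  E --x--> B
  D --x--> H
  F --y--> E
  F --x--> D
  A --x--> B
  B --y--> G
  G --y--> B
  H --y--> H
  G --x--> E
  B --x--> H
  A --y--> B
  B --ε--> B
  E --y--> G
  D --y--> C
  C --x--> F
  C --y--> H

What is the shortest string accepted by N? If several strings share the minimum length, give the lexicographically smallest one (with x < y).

xyx

A breadth-first search from A reaches an accepting state first via the path A → B → G → E on input xyx.
No string of length < 3 is accepted (BFS exhausts all shorter strings without reaching an accepting state), and xyx is the lexicographically least accepting string of length 3.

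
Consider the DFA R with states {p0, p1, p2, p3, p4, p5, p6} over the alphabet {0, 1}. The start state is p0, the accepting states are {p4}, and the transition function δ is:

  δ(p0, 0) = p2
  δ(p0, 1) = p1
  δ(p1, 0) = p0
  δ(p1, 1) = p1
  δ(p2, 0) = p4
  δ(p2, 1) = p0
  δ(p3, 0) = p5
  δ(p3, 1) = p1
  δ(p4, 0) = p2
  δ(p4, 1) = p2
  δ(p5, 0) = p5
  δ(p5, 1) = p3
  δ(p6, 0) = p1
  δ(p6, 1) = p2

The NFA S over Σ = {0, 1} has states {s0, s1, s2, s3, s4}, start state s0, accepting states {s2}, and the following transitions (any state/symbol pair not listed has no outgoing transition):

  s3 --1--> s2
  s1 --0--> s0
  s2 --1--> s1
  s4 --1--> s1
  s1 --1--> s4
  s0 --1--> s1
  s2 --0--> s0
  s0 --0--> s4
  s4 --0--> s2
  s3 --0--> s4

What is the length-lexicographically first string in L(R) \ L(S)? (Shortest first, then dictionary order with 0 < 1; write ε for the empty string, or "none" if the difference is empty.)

The string 0000 is accepted by R but not by S.
No shorter string lies in the difference, and 0000 is the lexicographically first length-4 string in L(R) \ L(S).

0000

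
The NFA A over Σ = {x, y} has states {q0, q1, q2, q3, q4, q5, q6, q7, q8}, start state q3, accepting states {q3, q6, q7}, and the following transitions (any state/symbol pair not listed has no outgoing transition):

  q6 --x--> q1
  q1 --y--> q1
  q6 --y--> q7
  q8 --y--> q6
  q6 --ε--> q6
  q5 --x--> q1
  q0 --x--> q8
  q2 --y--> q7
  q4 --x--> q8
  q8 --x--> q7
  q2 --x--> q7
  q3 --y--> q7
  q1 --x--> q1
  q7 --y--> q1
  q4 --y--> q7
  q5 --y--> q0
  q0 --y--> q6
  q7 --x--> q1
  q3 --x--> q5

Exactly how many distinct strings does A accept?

7

The useful subgraph on states {q0, q3, q5, q6, q7, q8} is acyclic, so L(A) is finite; the longest accepting path visits 6 useful states, giving maximum string length 5.
Counting accepting paths from q3 by length: 1 of length 0, 1 of length 1, 1 of length 3, 3 of length 4, 1 of length 5. Total 7.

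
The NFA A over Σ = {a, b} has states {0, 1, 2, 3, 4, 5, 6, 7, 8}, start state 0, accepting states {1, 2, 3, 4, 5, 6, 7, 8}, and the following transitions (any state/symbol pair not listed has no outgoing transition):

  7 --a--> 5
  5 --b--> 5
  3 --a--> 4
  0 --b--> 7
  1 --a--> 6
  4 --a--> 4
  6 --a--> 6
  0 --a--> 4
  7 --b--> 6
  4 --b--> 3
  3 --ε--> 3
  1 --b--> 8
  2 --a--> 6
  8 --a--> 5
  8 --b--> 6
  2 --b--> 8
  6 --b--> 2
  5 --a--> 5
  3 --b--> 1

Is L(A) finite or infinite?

infinite

State 5 is reachable from the start and can reach an accepting state, and it lies on the cycle 5 → 5.
Traversing that cycle any number of times yields accepted strings of unbounded length, so the language is infinite.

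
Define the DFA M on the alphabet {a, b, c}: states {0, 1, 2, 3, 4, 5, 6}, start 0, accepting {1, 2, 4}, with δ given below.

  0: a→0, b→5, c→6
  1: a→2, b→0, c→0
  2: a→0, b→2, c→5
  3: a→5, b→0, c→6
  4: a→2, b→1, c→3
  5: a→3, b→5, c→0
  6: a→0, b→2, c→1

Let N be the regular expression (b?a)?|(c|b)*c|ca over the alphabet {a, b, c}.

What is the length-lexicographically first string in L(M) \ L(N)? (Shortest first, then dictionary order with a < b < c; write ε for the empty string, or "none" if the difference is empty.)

cb

The string cb is accepted by M but not by N.
No shorter string lies in the difference, and cb is the lexicographically first length-2 string in L(M) \ L(N).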